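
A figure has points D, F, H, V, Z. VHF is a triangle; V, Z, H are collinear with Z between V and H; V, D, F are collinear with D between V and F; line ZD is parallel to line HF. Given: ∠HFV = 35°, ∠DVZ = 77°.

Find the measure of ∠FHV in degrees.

∠FHV = 68°

1. ∠VDZ = 35°  [ZD∥HF, corresponding at D]
2. ∠DZV = 68°  [△VZD]
3. ∠FHV = 68°  [ZD∥HF, corresponding at Z]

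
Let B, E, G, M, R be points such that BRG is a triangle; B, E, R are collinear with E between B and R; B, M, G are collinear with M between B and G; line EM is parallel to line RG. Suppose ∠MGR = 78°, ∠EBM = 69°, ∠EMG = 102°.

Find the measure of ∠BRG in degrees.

1. ∠BGR = 78°  [M on ray GB]
2. ∠GBR = 69°  [E on BR, M on BG]
3. ∠BRG = 33°  [△BRG]

∠BRG = 33°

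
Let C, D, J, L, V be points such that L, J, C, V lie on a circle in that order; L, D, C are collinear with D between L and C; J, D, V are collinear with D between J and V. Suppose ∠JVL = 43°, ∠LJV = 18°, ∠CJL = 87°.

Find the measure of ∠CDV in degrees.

∠CDV = 112°

1. ∠JCL = 43°  [same arc LJ]
2. ∠LCV = 18°  [same arc LV]
3. ∠CLJ = 50°  [△LJC]
4. ∠CVJ = 50°  [same arc JC]
5. ∠CDV = 112°  [△CDV]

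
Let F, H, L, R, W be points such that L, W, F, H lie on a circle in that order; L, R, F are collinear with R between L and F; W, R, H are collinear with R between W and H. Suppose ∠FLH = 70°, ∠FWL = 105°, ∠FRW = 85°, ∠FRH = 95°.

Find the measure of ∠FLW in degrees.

∠FLW = 50°

1. ∠FWH = 70°  [same arc FH]
2. ∠LFW = 25°  [△WRF]
3. ∠FLW = 50°  [△LWF]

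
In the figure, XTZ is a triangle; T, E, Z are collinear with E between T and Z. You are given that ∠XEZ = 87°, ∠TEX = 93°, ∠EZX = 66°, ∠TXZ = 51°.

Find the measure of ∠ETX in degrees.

1. ∠TZX = 66°  [E on ray ZT]
2. ∠XTZ = 63°  [△XTZ]
3. ∠ETX = 63°  [E on ray TZ]

∠ETX = 63°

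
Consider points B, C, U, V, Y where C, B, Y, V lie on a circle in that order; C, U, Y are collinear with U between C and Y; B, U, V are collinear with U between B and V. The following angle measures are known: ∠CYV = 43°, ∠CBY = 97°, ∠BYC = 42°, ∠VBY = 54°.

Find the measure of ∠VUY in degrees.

∠VUY = 96°

1. ∠CBV = 43°  [same arc CV]
2. ∠BCY = 41°  [△CBY]
3. ∠BUC = 96°  [△CUB]
4. ∠VUY = 96°  [vertical angles at U]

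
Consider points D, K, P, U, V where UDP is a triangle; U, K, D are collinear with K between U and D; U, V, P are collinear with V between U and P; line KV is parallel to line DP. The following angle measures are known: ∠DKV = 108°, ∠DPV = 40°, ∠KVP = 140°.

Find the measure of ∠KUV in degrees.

1. ∠UKV = 72°  [linear pair at K on UD]
2. ∠KVU = 40°  [linear pair at V on UP]
3. ∠KUV = 68°  [△UKV]

∠KUV = 68°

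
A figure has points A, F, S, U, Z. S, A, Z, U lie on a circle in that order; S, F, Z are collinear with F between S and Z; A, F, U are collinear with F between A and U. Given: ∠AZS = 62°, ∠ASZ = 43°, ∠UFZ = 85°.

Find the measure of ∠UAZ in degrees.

1. ∠AUS = 62°  [same arc SA]
2. ∠SFU = 95°  [linear pair at F on SZ]
3. ∠USZ = 23°  [△SFU]
4. ∠UAZ = 23°  [same arc ZU]

∠UAZ = 23°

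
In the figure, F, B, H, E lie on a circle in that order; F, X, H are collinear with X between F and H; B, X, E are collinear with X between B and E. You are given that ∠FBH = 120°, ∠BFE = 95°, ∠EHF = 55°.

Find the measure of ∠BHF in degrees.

∠BHF = 30°

1. ∠EBF = 55°  [same arc FE]
2. ∠BEF = 30°  [△FBE]
3. ∠BHF = 30°  [same arc FB]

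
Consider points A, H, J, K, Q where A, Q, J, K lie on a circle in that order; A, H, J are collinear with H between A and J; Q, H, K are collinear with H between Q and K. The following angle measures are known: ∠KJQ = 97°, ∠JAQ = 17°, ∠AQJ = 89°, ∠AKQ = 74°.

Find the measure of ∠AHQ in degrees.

∠AHQ = 140°

1. ∠KAQ = 83°  [cyclic AQJK, opposite ∠A+∠J]
2. ∠AQK = 23°  [△AQK]
3. ∠AHQ = 140°  [△AHQ]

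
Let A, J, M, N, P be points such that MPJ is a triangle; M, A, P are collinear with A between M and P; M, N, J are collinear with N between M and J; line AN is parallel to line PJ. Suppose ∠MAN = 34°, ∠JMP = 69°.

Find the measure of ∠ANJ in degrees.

1. ∠JPM = 34°  [AN∥PJ, corresponding at A]
2. ∠MJP = 77°  [△MPJ]
3. ∠ANM = 77°  [AN∥PJ, corresponding at N]
4. ∠ANJ = 103°  [linear pair at N on MJ]

∠ANJ = 103°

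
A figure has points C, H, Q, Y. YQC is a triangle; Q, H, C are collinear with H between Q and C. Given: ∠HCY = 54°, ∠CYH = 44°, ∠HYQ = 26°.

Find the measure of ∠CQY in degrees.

∠CQY = 56°

1. ∠CHY = 82°  [△YHC]
2. ∠QHY = 98°  [linear pair at H on QC]
3. ∠HQY = 56°  [△YQH]
4. ∠CQY = 56°  [H on ray QC]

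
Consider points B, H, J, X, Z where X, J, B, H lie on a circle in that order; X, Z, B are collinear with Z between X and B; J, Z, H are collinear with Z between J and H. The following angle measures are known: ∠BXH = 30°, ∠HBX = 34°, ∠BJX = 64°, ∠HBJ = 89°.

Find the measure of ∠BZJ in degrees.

1. ∠BJH = 30°  [same arc BH]
2. ∠HJX = 34°  [same arc XH]
3. ∠HXJ = 91°  [cyclic XJBH, opposite ∠X+∠B]
4. ∠JHX = 55°  [△XJH]
5. ∠JBX = 55°  [same arc XJ]
6. ∠BZJ = 95°  [△JZB]

∠BZJ = 95°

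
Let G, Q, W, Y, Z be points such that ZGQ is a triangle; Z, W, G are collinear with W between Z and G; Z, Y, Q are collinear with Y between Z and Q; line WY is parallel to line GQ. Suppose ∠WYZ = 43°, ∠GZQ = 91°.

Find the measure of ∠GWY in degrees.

1. ∠GQZ = 43°  [WY∥GQ, corresponding at Y]
2. ∠QGZ = 46°  [△ZGQ]
3. ∠YWZ = 46°  [WY∥GQ, corresponding at W]
4. ∠GWY = 134°  [linear pair at W on ZG]

∠GWY = 134°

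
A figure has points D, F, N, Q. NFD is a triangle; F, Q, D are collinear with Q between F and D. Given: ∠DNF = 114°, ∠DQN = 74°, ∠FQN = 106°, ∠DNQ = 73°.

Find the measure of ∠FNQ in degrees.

∠FNQ = 41°

1. ∠NDQ = 33°  [△NQD]
2. ∠FDN = 33°  [Q on ray DF]
3. ∠DFN = 33°  [△NFD]
4. ∠NFQ = 33°  [Q on ray FD]
5. ∠FNQ = 41°  [△NFQ]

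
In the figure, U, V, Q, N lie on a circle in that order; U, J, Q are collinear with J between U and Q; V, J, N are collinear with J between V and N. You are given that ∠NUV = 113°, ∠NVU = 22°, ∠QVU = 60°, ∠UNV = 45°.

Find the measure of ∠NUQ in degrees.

1. ∠NQU = 22°  [same arc UN]
2. ∠QNU = 120°  [cyclic UVQN, opposite ∠V+∠N]
3. ∠NUQ = 38°  [△UQN]

∠NUQ = 38°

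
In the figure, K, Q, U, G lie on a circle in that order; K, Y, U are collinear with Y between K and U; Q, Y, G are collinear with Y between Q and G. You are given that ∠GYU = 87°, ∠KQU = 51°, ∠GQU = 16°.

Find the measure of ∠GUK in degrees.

∠GUK = 35°

1. ∠KGU = 129°  [cyclic KQUG, opposite ∠Q+∠G]
2. ∠GKU = 16°  [same arc UG]
3. ∠GUK = 35°  [△KUG]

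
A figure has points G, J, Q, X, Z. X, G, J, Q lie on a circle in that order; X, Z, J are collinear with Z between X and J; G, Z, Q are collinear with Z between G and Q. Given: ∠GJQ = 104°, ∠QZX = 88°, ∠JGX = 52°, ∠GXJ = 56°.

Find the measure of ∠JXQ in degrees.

1. ∠JZQ = 92°  [linear pair at Z on XJ]
2. ∠JQX = 128°  [cyclic XGJQ, opposite ∠G+∠Q]
3. ∠GQJ = 56°  [same arc GJ]
4. ∠QJX = 32°  [△JZQ]
5. ∠JXQ = 20°  [△XJQ]

∠JXQ = 20°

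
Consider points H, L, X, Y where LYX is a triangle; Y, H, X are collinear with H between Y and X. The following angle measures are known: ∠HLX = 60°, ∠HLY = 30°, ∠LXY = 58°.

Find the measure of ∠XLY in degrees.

1. ∠HXL = 58°  [H on ray XY]
2. ∠LHX = 62°  [△LHX]
3. ∠LHY = 118°  [linear pair at H on YX]
4. ∠HYL = 32°  [△LYH]
5. ∠LYX = 32°  [H on ray YX]
6. ∠XLY = 90°  [△LYX]

∠XLY = 90°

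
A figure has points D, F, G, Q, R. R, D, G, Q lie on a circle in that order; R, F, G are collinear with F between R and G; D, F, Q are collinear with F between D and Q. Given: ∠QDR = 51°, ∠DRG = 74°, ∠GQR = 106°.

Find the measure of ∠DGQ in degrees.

∠DGQ = 83°

1. ∠QGR = 51°  [same arc RQ]
2. ∠DQG = 74°  [same arc DG]
3. ∠GRQ = 23°  [△RGQ]
4. ∠GDQ = 23°  [same arc GQ]
5. ∠DGQ = 83°  [△DGQ]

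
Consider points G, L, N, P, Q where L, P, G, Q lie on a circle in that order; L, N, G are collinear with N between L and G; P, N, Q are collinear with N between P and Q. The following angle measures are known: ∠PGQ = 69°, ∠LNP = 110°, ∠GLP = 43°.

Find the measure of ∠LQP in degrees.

1. ∠PLQ = 111°  [cyclic LPGQ, opposite ∠L+∠G]
2. ∠LPQ = 27°  [△LNP]
3. ∠LQP = 42°  [△LPQ]

∠LQP = 42°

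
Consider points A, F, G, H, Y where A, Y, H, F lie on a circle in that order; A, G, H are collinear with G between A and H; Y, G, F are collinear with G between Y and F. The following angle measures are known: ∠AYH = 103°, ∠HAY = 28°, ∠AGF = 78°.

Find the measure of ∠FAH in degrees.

∠FAH = 53°

1. ∠AHY = 49°  [△AYH]
2. ∠AFY = 49°  [same arc AY]
3. ∠FAH = 53°  [△AGF]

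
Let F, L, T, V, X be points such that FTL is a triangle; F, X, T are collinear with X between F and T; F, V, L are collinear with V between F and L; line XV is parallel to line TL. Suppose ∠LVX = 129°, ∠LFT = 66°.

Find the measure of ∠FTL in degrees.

∠FTL = 63°

1. ∠FVX = 51°  [linear pair at V on FL]
2. ∠VFX = 66°  [X on FT, V on FL]
3. ∠FXV = 63°  [△FXV]
4. ∠FTL = 63°  [XV∥TL, corresponding at X]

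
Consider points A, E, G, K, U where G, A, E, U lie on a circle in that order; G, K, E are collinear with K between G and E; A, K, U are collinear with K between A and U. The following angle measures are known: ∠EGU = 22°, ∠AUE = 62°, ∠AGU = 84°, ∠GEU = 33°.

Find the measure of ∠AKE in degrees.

1. ∠EAU = 22°  [same arc EU]
2. ∠EUG = 125°  [△GEU]
3. ∠AGE = 62°  [same arc AE]
4. ∠EAG = 55°  [cyclic GAEU, opposite ∠A+∠U]
5. ∠AEG = 63°  [△GAE]
6. ∠AKE = 95°  [△AKE]

∠AKE = 95°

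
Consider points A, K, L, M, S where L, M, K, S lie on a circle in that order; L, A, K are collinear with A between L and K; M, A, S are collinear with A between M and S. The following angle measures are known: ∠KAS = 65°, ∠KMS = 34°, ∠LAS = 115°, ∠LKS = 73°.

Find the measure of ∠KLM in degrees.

∠KLM = 42°

1. ∠LAM = 65°  [vertical angles at A]
2. ∠LMS = 73°  [same arc LS]
3. ∠KLM = 42°  [△LAM]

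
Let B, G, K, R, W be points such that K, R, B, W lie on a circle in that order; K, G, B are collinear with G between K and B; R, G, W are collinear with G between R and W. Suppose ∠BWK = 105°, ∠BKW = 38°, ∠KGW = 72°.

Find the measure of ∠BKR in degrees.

∠BKR = 35°

1. ∠KBW = 37°  [△KBW]
2. ∠BGR = 72°  [vertical angles at G]
3. ∠KRW = 37°  [same arc KW]
4. ∠KGR = 108°  [linear pair at G on KB]
5. ∠BKR = 35°  [△KGR]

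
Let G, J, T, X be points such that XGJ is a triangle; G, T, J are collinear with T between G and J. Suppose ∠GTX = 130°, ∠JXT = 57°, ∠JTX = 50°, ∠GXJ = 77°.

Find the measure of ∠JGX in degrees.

∠JGX = 30°

1. ∠TJX = 73°  [△XTJ]
2. ∠GJX = 73°  [T on ray JG]
3. ∠JGX = 30°  [△XGJ]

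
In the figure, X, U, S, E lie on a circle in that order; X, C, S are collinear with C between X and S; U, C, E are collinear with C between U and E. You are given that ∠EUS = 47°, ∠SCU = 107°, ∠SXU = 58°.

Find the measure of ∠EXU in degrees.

∠EXU = 105°

1. ∠EXS = 47°  [same arc SE]
2. ∠ECX = 107°  [vertical angles at C]
3. ∠UCX = 73°  [linear pair at C on XS]
4. ∠EUX = 49°  [△XCU]
5. ∠UEX = 26°  [△XCE]
6. ∠EXU = 105°  [△XUE]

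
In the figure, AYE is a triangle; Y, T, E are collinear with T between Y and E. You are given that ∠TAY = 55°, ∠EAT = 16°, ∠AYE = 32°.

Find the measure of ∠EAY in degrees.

1. ∠AYT = 32°  [T on ray YE]
2. ∠ATY = 93°  [△AYT]
3. ∠ATE = 87°  [linear pair at T on YE]
4. ∠AET = 77°  [△ATE]
5. ∠AEY = 77°  [T on ray EY]
6. ∠EAY = 71°  [△AYE]

∠EAY = 71°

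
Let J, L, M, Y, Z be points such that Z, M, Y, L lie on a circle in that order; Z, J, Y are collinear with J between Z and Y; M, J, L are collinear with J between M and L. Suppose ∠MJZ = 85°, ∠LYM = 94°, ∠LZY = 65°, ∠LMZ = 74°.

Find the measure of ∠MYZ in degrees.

∠MYZ = 20°

1. ∠MJY = 95°  [linear pair at J on ZY]
2. ∠LMY = 65°  [same arc YL]
3. ∠MYZ = 20°  [△MJY]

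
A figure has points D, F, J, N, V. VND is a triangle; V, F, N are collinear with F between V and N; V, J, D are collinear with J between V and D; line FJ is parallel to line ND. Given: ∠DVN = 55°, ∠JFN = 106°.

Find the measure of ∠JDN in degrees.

1. ∠FVJ = 55°  [F on VN, J on VD]
2. ∠JFV = 74°  [linear pair at F on VN]
3. ∠FJV = 51°  [△VFJ]
4. ∠DJF = 129°  [linear pair at J on VD]
5. ∠JDN = 51°  [FJ∥ND, co-interior at D–J]

∠JDN = 51°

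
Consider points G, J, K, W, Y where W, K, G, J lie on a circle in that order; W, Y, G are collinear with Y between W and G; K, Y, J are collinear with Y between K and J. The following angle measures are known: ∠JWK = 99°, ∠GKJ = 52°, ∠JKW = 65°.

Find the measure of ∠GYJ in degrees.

1. ∠JGK = 81°  [cyclic WKGJ, opposite ∠W+∠G]
2. ∠GJK = 47°  [△KGJ]
3. ∠JGW = 65°  [same arc WJ]
4. ∠GYJ = 68°  [△GYJ]

∠GYJ = 68°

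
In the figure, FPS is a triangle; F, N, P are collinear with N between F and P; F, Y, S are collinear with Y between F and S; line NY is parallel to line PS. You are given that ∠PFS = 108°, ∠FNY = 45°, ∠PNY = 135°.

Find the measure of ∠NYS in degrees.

∠NYS = 153°

1. ∠NFY = 108°  [N on FP, Y on FS]
2. ∠FYN = 27°  [△FNY]
3. ∠NYS = 153°  [linear pair at Y on FS]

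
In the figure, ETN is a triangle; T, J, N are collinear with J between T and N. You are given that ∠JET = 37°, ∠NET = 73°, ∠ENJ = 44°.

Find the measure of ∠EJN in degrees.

∠EJN = 100°

1. ∠ENT = 44°  [J on ray NT]
2. ∠ETN = 63°  [△ETN]
3. ∠ETJ = 63°  [J on ray TN]
4. ∠EJT = 80°  [△ETJ]
5. ∠EJN = 100°  [linear pair at J on TN]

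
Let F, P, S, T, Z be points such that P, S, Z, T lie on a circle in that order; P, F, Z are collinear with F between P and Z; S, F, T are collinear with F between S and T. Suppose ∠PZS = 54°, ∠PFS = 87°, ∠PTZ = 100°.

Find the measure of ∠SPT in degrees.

1. ∠PTS = 54°  [same arc PS]
2. ∠PSZ = 80°  [cyclic PSZT, opposite ∠S+∠T]
3. ∠SPZ = 46°  [△PSZ]
4. ∠PST = 47°  [△PFS]
5. ∠SPT = 79°  [△PST]

∠SPT = 79°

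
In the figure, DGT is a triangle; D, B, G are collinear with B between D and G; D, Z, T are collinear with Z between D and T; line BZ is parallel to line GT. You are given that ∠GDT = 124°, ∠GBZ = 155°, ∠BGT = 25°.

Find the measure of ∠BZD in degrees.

∠BZD = 31°

1. ∠BDZ = 124°  [B on DG, Z on DT]
2. ∠DBZ = 25°  [linear pair at B on DG]
3. ∠BZD = 31°  [△DBZ]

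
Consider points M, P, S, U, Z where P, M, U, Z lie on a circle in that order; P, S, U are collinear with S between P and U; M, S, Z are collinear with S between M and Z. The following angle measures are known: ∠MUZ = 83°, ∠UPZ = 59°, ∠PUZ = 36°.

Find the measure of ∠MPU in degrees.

1. ∠UMZ = 59°  [same arc UZ]
2. ∠MZU = 38°  [△MUZ]
3. ∠MPU = 38°  [same arc MU]

∠MPU = 38°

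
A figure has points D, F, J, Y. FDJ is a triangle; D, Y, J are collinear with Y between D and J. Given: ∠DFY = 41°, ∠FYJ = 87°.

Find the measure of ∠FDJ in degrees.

∠FDJ = 46°

1. ∠DYF = 93°  [linear pair at Y on DJ]
2. ∠FDY = 46°  [△FDY]
3. ∠FDJ = 46°  [Y on ray DJ]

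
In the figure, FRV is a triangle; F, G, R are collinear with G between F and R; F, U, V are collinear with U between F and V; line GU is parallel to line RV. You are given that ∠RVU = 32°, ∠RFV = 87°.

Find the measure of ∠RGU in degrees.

1. ∠FVR = 32°  [U on ray VF]
2. ∠FRV = 61°  [△FRV]
3. ∠FGU = 61°  [GU∥RV, corresponding at G]
4. ∠RGU = 119°  [linear pair at G on FR]

∠RGU = 119°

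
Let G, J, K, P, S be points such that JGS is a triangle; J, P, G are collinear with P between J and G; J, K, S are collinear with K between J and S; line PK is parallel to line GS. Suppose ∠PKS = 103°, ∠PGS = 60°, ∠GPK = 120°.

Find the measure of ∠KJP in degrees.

1. ∠JKP = 77°  [linear pair at K on JS]
2. ∠JPK = 60°  [linear pair at P on JG]
3. ∠KJP = 43°  [△JPK]

∠KJP = 43°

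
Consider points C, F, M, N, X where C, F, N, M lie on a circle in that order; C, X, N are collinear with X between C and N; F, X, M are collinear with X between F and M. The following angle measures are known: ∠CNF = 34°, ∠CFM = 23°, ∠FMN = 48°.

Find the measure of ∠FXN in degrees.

∠FXN = 71°

1. ∠FCN = 48°  [same arc FN]
2. ∠CXF = 109°  [△CXF]
3. ∠FXN = 71°  [linear pair at X on CN]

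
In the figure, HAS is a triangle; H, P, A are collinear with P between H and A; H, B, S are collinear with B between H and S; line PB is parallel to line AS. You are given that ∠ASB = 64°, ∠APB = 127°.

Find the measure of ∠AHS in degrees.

∠AHS = 63°

1. ∠ASH = 64°  [B on ray SH]
2. ∠BPH = 53°  [linear pair at P on HA]
3. ∠HBP = 64°  [PB∥AS, corresponding at B]
4. ∠BHP = 63°  [△HPB]
5. ∠AHS = 63°  [P on HA, B on HS]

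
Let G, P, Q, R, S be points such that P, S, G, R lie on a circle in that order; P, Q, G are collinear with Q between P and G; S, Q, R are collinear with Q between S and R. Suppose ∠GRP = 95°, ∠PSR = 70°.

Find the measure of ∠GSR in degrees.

∠GSR = 15°

1. ∠PGR = 70°  [same arc PR]
2. ∠GPR = 15°  [△PGR]
3. ∠GSR = 15°  [same arc GR]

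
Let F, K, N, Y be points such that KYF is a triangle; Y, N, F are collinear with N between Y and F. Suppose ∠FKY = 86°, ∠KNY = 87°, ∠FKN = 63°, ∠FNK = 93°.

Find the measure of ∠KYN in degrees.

∠KYN = 70°

1. ∠KFN = 24°  [△KNF]
2. ∠KFY = 24°  [N on ray FY]
3. ∠FYK = 70°  [△KYF]
4. ∠KYN = 70°  [N on ray YF]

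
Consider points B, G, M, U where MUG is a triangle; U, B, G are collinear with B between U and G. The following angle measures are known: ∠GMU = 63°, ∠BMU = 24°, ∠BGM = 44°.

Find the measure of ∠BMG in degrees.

1. ∠MGU = 44°  [B on ray GU]
2. ∠GUM = 73°  [△MUG]
3. ∠BUM = 73°  [B on ray UG]
4. ∠MBU = 83°  [△MUB]
5. ∠GBM = 97°  [linear pair at B on UG]
6. ∠BMG = 39°  [△MBG]

∠BMG = 39°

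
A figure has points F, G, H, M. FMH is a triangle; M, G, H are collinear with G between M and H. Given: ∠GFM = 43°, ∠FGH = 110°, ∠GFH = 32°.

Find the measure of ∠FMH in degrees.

∠FMH = 67°

1. ∠FGM = 70°  [linear pair at G on MH]
2. ∠FMG = 67°  [△FMG]
3. ∠FMH = 67°  [G on ray MH]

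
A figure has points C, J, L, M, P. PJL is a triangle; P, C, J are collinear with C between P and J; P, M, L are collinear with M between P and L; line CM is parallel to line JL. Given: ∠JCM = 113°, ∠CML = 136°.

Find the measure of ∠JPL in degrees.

1. ∠MCP = 67°  [linear pair at C on PJ]
2. ∠CMP = 44°  [linear pair at M on PL]
3. ∠CPM = 69°  [△PCM]
4. ∠JPL = 69°  [C on PJ, M on PL]

∠JPL = 69°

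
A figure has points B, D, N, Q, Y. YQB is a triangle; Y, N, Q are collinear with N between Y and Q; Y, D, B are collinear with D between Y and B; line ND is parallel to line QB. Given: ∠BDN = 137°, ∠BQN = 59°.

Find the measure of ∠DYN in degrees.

∠DYN = 78°

1. ∠NDY = 43°  [linear pair at D on YB]
2. ∠BQY = 59°  [N on ray QY]
3. ∠QBY = 43°  [ND∥QB, corresponding at D]
4. ∠BYQ = 78°  [△YQB]
5. ∠DYN = 78°  [N on YQ, D on YB]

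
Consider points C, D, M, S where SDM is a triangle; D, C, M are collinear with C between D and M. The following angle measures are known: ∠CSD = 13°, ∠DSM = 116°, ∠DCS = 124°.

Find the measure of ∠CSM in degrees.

∠CSM = 103°

1. ∠CDS = 43°  [△SDC]
2. ∠MCS = 56°  [linear pair at C on DM]
3. ∠MDS = 43°  [C on ray DM]
4. ∠DMS = 21°  [△SDM]
5. ∠CMS = 21°  [C on ray MD]
6. ∠CSM = 103°  [△SCM]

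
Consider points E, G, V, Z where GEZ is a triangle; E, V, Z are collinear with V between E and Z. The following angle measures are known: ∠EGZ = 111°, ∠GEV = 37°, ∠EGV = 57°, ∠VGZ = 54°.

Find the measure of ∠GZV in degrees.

1. ∠EVG = 86°  [△GEV]
2. ∠GVZ = 94°  [linear pair at V on EZ]
3. ∠GZV = 32°  [△GVZ]

∠GZV = 32°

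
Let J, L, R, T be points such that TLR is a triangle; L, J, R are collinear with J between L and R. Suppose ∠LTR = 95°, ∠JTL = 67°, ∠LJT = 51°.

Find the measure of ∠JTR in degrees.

∠JTR = 28°

1. ∠JLT = 62°  [△TLJ]
2. ∠RJT = 129°  [linear pair at J on LR]
3. ∠RLT = 62°  [J on ray LR]
4. ∠LRT = 23°  [△TLR]
5. ∠JRT = 23°  [J on ray RL]
6. ∠JTR = 28°  [△TJR]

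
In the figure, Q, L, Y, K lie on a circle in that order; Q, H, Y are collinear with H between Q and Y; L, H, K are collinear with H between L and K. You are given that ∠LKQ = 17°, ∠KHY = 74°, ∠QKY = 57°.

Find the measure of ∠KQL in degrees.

∠KQL = 97°

1. ∠LYQ = 17°  [same arc QL]
2. ∠LHQ = 74°  [vertical angles at H]
3. ∠QLY = 123°  [cyclic QLYK, opposite ∠L+∠K]
4. ∠LQY = 40°  [△QLY]
5. ∠KLQ = 66°  [△QHL]
6. ∠KQL = 97°  [△QLK]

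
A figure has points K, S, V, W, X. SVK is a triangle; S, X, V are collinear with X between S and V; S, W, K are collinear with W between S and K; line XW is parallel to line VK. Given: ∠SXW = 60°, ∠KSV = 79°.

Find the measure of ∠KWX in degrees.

∠KWX = 139°

1. ∠KVS = 60°  [XW∥VK, corresponding at X]
2. ∠SKV = 41°  [△SVK]
3. ∠SWX = 41°  [XW∥VK, corresponding at W]
4. ∠KWX = 139°  [linear pair at W on SK]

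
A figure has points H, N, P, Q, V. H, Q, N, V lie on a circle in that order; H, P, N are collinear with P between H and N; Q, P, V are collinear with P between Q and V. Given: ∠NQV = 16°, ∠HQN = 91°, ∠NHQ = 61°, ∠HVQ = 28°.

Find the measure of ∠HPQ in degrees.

∠HPQ = 44°

1. ∠HNQ = 28°  [△HQN]
2. ∠NPQ = 136°  [△QPN]
3. ∠HPQ = 44°  [linear pair at P on HN]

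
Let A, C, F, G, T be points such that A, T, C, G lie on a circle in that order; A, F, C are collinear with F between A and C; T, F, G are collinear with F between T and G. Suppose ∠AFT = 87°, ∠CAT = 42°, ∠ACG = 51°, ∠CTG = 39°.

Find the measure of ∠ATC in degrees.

∠ATC = 90°

1. ∠CFT = 93°  [linear pair at F on AC]
2. ∠ACT = 48°  [△TFC]
3. ∠ATC = 90°  [△ATC]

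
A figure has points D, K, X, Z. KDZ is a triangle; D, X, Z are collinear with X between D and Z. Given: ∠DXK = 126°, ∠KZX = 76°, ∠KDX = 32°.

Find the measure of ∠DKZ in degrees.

1. ∠DZK = 76°  [X on ray ZD]
2. ∠KDZ = 32°  [X on ray DZ]
3. ∠DKZ = 72°  [△KDZ]

∠DKZ = 72°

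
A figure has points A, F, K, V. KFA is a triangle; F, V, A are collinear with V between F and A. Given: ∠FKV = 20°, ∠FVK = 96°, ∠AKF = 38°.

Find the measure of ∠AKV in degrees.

1. ∠KFV = 64°  [△KFV]
2. ∠AVK = 84°  [linear pair at V on FA]
3. ∠AFK = 64°  [V on ray FA]
4. ∠FAK = 78°  [△KFA]
5. ∠KAV = 78°  [V on ray AF]
6. ∠AKV = 18°  [△KVA]

∠AKV = 18°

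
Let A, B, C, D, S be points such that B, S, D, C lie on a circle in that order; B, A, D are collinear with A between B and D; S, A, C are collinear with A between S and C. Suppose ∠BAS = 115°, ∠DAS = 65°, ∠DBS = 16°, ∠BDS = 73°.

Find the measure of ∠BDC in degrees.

∠BDC = 49°

1. ∠CAD = 115°  [vertical angles at A]
2. ∠DCS = 16°  [same arc SD]
3. ∠BDC = 49°  [△DAC]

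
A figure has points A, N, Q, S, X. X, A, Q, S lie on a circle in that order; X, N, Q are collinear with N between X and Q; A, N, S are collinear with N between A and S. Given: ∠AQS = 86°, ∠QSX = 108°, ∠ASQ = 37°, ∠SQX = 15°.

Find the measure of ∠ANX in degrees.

∠ANX = 128°

1. ∠AXQ = 37°  [same arc AQ]
2. ∠SAX = 15°  [same arc XS]
3. ∠ANX = 128°  [△XNA]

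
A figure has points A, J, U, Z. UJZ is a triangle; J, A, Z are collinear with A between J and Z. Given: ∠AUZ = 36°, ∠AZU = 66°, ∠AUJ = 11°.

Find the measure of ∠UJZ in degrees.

∠UJZ = 67°

1. ∠UAZ = 78°  [△UAZ]
2. ∠JAU = 102°  [linear pair at A on JZ]
3. ∠AJU = 67°  [△UJA]
4. ∠UJZ = 67°  [A on ray JZ]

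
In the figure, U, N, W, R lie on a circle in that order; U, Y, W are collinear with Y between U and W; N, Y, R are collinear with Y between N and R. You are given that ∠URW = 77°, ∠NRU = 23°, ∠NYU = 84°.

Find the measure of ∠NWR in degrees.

1. ∠UNW = 103°  [cyclic UNWR, opposite ∠N+∠R]
2. ∠NWU = 23°  [same arc UN]
3. ∠NYW = 96°  [linear pair at Y on UW]
4. ∠NUW = 54°  [△UNW]
5. ∠RNW = 61°  [△NYW]
6. ∠NRW = 54°  [same arc NW]
7. ∠NWR = 65°  [△NWR]

∠NWR = 65°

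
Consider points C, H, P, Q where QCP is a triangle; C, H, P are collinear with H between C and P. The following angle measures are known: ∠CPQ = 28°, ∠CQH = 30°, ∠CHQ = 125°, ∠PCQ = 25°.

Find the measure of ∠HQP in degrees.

1. ∠HPQ = 28°  [H on ray PC]
2. ∠PHQ = 55°  [linear pair at H on CP]
3. ∠HQP = 97°  [△QHP]

∠HQP = 97°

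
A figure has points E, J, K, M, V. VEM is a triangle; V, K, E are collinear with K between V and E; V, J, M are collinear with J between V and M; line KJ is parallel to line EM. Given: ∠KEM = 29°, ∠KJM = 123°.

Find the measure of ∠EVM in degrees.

∠EVM = 94°

1. ∠MEV = 29°  [K on ray EV]
2. ∠KJV = 57°  [linear pair at J on VM]
3. ∠JKV = 29°  [KJ∥EM, corresponding at K]
4. ∠JVK = 94°  [△VKJ]
5. ∠EVM = 94°  [K on VE, J on VM]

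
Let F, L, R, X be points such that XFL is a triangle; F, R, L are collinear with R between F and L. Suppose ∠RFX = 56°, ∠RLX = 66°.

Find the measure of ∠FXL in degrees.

1. ∠LFX = 56°  [R on ray FL]
2. ∠FLX = 66°  [R on ray LF]
3. ∠FXL = 58°  [△XFL]

∠FXL = 58°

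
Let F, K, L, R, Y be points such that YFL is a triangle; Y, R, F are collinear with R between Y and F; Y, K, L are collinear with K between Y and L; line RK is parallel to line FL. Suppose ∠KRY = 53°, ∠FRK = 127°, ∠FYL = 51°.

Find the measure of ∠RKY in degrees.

1. ∠LFY = 53°  [RK∥FL, corresponding at R]
2. ∠FLY = 76°  [△YFL]
3. ∠RKY = 76°  [RK∥FL, corresponding at K]

∠RKY = 76°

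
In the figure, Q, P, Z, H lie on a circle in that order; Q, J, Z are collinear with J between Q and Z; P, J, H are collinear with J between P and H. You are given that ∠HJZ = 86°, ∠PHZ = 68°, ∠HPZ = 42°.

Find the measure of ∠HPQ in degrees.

∠HPQ = 26°

1. ∠PJQ = 86°  [vertical angles at J]
2. ∠PQZ = 68°  [same arc PZ]
3. ∠HPQ = 26°  [△QJP]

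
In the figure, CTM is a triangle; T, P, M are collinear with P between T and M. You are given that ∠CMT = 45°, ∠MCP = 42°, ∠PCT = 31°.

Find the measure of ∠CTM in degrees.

1. ∠CMP = 45°  [P on ray MT]
2. ∠CPM = 93°  [△CPM]
3. ∠CPT = 87°  [linear pair at P on TM]
4. ∠CTP = 62°  [△CTP]
5. ∠CTM = 62°  [P on ray TM]

∠CTM = 62°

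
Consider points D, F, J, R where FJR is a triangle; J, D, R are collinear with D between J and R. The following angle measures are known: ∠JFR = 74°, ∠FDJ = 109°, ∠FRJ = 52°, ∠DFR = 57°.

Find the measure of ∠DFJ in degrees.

∠DFJ = 17°

1. ∠FJR = 54°  [△FJR]
2. ∠DJF = 54°  [D on ray JR]
3. ∠DFJ = 17°  [△FJD]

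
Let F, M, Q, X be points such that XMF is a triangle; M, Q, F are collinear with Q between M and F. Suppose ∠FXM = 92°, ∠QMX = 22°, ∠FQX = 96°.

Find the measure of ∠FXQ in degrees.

1. ∠FMX = 22°  [Q on ray MF]
2. ∠MFX = 66°  [△XMF]
3. ∠QFX = 66°  [Q on ray FM]
4. ∠FXQ = 18°  [△XQF]

∠FXQ = 18°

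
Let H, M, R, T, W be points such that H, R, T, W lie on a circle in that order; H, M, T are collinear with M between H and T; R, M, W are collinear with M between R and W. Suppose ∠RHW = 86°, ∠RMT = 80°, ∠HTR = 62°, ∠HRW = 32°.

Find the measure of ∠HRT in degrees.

∠HRT = 70°

1. ∠HMR = 100°  [linear pair at M on HT]
2. ∠RHT = 48°  [△HMR]
3. ∠HRT = 70°  [△HRT]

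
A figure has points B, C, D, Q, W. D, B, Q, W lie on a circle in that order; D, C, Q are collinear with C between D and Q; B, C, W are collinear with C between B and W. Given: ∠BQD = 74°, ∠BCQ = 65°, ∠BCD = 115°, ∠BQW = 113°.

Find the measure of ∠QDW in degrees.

∠QDW = 41°

1. ∠BWD = 74°  [same arc DB]
2. ∠DCW = 65°  [vertical angles at C]
3. ∠QDW = 41°  [△DCW]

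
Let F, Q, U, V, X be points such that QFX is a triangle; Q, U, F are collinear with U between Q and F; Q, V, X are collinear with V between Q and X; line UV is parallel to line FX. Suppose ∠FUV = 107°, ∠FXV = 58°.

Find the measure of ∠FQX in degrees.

1. ∠QUV = 73°  [linear pair at U on QF]
2. ∠FXQ = 58°  [V on ray XQ]
3. ∠QFX = 73°  [UV∥FX, corresponding at U]
4. ∠FQX = 49°  [△QFX]

∠FQX = 49°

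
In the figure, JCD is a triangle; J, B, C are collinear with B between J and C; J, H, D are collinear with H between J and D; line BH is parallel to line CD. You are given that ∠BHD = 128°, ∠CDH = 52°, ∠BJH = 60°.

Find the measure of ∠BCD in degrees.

1. ∠CDJ = 52°  [H on ray DJ]
2. ∠CJD = 60°  [B on JC, H on JD]
3. ∠DCJ = 68°  [△JCD]
4. ∠BCD = 68°  [B on ray CJ]

∠BCD = 68°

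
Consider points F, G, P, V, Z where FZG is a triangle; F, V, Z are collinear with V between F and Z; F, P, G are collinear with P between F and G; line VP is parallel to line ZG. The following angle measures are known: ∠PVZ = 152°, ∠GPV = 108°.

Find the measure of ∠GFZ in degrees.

1. ∠FVP = 28°  [linear pair at V on FZ]
2. ∠FPV = 72°  [linear pair at P on FG]
3. ∠PFV = 80°  [△FVP]
4. ∠GFZ = 80°  [V on FZ, P on FG]

∠GFZ = 80°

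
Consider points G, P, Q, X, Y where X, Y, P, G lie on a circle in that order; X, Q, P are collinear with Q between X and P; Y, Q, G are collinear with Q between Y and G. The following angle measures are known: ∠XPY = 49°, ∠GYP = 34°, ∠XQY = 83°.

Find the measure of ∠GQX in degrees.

∠GQX = 97°

1. ∠XGY = 49°  [same arc XY]
2. ∠GXP = 34°  [same arc PG]
3. ∠GQX = 97°  [△XQG]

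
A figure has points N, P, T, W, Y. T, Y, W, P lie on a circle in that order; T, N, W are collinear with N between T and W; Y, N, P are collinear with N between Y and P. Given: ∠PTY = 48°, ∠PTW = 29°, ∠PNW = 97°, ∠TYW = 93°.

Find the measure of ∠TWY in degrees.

1. ∠PYW = 29°  [same arc WP]
2. ∠TNY = 97°  [vertical angles at N]
3. ∠WNY = 83°  [linear pair at N on TW]
4. ∠TWY = 68°  [△YNW]

∠TWY = 68°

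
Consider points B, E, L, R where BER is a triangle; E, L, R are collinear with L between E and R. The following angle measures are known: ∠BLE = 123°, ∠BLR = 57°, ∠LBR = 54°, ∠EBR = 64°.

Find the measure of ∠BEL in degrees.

1. ∠BRL = 69°  [△BLR]
2. ∠BRE = 69°  [L on ray RE]
3. ∠BER = 47°  [△BER]
4. ∠BEL = 47°  [L on ray ER]

∠BEL = 47°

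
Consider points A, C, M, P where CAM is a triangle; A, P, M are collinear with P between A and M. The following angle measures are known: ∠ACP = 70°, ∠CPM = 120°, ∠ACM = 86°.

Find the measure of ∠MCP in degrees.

∠MCP = 16°

1. ∠APC = 60°  [linear pair at P on AM]
2. ∠CAP = 50°  [△CAP]
3. ∠CAM = 50°  [P on ray AM]
4. ∠AMC = 44°  [△CAM]
5. ∠CMP = 44°  [P on ray MA]
6. ∠MCP = 16°  [△CPM]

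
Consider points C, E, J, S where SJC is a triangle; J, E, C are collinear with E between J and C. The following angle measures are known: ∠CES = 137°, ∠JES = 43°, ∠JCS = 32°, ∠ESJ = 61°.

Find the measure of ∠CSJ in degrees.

∠CSJ = 72°

1. ∠EJS = 76°  [△SJE]
2. ∠CJS = 76°  [E on ray JC]
3. ∠CSJ = 72°  [△SJC]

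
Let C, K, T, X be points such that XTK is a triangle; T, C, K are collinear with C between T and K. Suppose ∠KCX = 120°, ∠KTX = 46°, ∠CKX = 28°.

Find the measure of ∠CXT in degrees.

∠CXT = 74°

1. ∠TCX = 60°  [linear pair at C on TK]
2. ∠CTX = 46°  [C on ray TK]
3. ∠CXT = 74°  [△XTC]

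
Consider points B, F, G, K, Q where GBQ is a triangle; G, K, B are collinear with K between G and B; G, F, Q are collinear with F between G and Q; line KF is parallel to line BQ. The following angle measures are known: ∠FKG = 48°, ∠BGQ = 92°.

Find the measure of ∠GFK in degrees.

∠GFK = 40°

1. ∠GBQ = 48°  [KF∥BQ, corresponding at K]
2. ∠BQG = 40°  [△GBQ]
3. ∠GFK = 40°  [KF∥BQ, corresponding at F]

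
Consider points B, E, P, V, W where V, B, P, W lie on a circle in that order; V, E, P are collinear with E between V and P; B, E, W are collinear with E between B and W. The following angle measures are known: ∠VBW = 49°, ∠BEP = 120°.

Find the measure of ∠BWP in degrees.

∠BWP = 71°

1. ∠VPW = 49°  [same arc VW]
2. ∠VEW = 120°  [vertical angles at E]
3. ∠PEW = 60°  [linear pair at E on VP]
4. ∠BWP = 71°  [△PEW]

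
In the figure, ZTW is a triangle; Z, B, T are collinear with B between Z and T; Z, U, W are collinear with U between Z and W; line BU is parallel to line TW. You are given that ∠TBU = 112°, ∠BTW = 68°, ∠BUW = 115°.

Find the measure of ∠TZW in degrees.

∠TZW = 47°

1. ∠UBZ = 68°  [linear pair at B on ZT]
2. ∠BUZ = 65°  [linear pair at U on ZW]
3. ∠BZU = 47°  [△ZBU]
4. ∠TZW = 47°  [B on ZT, U on ZW]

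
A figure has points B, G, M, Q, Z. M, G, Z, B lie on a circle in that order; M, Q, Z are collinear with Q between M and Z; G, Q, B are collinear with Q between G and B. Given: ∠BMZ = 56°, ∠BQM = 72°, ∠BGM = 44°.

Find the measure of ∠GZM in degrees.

∠GZM = 52°

1. ∠BGZ = 56°  [same arc ZB]
2. ∠GQZ = 72°  [vertical angles at Q]
3. ∠GZM = 52°  [△GQZ]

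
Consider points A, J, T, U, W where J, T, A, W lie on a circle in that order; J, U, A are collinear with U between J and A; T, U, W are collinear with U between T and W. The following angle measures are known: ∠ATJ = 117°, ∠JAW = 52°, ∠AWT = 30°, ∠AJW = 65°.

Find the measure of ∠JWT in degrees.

∠JWT = 33°

1. ∠AUW = 98°  [△AUW]
2. ∠JUW = 82°  [linear pair at U on JA]
3. ∠JWT = 33°  [△JUW]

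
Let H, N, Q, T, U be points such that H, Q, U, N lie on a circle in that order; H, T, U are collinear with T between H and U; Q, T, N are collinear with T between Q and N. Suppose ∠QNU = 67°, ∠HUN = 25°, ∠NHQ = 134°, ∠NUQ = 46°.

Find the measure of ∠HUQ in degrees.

1. ∠HQN = 25°  [same arc HN]
2. ∠HNQ = 21°  [△HQN]
3. ∠HUQ = 21°  [same arc HQ]

∠HUQ = 21°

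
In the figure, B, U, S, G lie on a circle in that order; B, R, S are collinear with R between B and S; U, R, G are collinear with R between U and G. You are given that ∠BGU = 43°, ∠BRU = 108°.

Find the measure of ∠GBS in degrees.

1. ∠BSU = 43°  [same arc BU]
2. ∠SRU = 72°  [linear pair at R on BS]
3. ∠GUS = 65°  [△URS]
4. ∠GBS = 65°  [same arc SG]

∠GBS = 65°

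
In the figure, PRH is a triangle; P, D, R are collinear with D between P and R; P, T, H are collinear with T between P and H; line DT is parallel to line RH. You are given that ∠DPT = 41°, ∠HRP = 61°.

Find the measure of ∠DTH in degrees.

∠DTH = 102°

1. ∠HPR = 41°  [D on PR, T on PH]
2. ∠PHR = 78°  [△PRH]
3. ∠DTP = 78°  [DT∥RH, corresponding at T]
4. ∠DTH = 102°  [linear pair at T on PH]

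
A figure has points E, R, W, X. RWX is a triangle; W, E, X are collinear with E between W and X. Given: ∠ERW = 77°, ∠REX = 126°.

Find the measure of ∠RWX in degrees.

∠RWX = 49°

1. ∠REW = 54°  [linear pair at E on WX]
2. ∠EWR = 49°  [△RWE]
3. ∠RWX = 49°  [E on ray WX]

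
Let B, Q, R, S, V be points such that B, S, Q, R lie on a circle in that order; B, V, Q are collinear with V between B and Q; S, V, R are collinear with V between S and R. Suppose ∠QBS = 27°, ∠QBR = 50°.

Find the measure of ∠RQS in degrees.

∠RQS = 103°

1. ∠QRS = 27°  [same arc SQ]
2. ∠QSR = 50°  [same arc QR]
3. ∠RQS = 103°  [△SQR]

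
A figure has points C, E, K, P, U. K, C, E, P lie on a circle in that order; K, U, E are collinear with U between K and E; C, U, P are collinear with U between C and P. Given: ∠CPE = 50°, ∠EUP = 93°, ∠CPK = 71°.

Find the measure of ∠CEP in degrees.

1. ∠CUK = 93°  [vertical angles at U]
2. ∠CEK = 71°  [same arc KC]
3. ∠CUE = 87°  [linear pair at U on KE]
4. ∠ECP = 22°  [△CUE]
5. ∠CEP = 108°  [△CEP]

∠CEP = 108°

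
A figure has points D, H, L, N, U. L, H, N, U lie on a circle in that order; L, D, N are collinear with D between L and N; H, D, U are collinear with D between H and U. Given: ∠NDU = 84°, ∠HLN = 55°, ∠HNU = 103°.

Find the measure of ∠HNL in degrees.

1. ∠HDL = 84°  [vertical angles at D]
2. ∠HUN = 55°  [same arc HN]
3. ∠NHU = 22°  [△HNU]
4. ∠HDN = 96°  [linear pair at D on LN]
5. ∠HNL = 62°  [△HDN]

∠HNL = 62°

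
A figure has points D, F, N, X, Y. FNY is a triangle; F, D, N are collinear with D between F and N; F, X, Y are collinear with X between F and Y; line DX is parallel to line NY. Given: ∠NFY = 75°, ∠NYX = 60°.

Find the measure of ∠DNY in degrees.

1. ∠FYN = 60°  [X on ray YF]
2. ∠FNY = 45°  [△FNY]
3. ∠DNY = 45°  [D on ray NF]

∠DNY = 45°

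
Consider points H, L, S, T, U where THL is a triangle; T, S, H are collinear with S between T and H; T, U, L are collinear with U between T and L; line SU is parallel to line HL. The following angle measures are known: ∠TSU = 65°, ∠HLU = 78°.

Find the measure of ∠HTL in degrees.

∠HTL = 37°

1. ∠LHT = 65°  [SU∥HL, corresponding at S]
2. ∠HLT = 78°  [U on ray LT]
3. ∠HTL = 37°  [△THL]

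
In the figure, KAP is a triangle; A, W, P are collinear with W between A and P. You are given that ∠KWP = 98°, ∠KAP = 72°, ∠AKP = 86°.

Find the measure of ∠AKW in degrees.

1. ∠AWK = 82°  [linear pair at W on AP]
2. ∠KAW = 72°  [W on ray AP]
3. ∠AKW = 26°  [△KAW]

∠AKW = 26°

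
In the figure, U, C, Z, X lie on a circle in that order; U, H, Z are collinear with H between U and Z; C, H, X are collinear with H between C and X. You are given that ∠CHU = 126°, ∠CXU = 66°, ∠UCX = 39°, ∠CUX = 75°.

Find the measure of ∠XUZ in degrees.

∠XUZ = 60°

1. ∠XHZ = 126°  [vertical angles at H]
2. ∠UHX = 54°  [linear pair at H on UZ]
3. ∠XUZ = 60°  [△UHX]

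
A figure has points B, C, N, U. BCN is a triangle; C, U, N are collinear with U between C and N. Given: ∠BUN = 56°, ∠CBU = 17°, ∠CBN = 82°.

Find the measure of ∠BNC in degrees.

∠BNC = 59°

1. ∠BUC = 124°  [linear pair at U on CN]
2. ∠BCU = 39°  [△BCU]
3. ∠BCN = 39°  [U on ray CN]
4. ∠BNC = 59°  [△BCN]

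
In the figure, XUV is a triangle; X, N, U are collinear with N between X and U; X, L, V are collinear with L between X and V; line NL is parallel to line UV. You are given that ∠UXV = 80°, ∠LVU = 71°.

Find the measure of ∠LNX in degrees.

∠LNX = 29°

1. ∠UVX = 71°  [L on ray VX]
2. ∠VUX = 29°  [△XUV]
3. ∠LNX = 29°  [NL∥UV, corresponding at N]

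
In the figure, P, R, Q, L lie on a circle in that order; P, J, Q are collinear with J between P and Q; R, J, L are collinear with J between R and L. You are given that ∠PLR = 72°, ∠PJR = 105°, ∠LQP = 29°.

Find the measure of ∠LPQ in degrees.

1. ∠PQR = 72°  [same arc PR]
2. ∠QJR = 75°  [linear pair at J on PQ]
3. ∠LRQ = 33°  [△RJQ]
4. ∠LPQ = 33°  [same arc QL]

∠LPQ = 33°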